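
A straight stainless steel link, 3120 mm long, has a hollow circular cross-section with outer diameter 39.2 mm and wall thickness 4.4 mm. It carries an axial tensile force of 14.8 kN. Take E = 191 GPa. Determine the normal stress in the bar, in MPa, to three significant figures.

30.8 MPa

A = 481 mm².
σ = N/A = 14800/481 = 30.77 MPa.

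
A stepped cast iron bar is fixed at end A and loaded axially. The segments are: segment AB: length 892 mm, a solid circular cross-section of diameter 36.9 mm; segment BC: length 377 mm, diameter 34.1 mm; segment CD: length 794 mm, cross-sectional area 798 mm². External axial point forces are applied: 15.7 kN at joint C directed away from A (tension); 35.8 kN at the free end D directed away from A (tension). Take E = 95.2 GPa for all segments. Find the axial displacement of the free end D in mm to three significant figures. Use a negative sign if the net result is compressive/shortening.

Internal axial forces (sectioning from the free end, tension +): N_CD = 35.8 kN, N_BC = 51.5 kN, N_AB = 51.5 kN.
A_AB = 1069 mm².
A_BC = 913.3 mm².
δ_AB = 51500·892/(1069·95200) = 0.4512 mm
δ_BC = 51500·377/(913.3·95200) = 0.2233 mm
δ_CD = 35800·794/(798·95200) = 0.3742 mm
δ = Σδ_i = 1.049 mm.

1.05 mm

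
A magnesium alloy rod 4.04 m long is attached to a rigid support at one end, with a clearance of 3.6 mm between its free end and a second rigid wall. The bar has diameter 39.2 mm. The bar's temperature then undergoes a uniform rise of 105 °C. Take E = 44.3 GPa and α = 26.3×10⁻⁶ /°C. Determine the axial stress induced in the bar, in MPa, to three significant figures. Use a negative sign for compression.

Free thermal expansion αLΔT = 26.3e-6 · 4040 · 105 = 11.16 mm.
The walls engage after the gap closes; constrained expansion = 11.16 − 3.6 = 7.556 mm.
The walls impose strain ε = −(7.556)/4040 = -1.8704e-03; σ = Eε = 44300 · -1.8704e-03 = -82.86 MPa.

-82.9 MPa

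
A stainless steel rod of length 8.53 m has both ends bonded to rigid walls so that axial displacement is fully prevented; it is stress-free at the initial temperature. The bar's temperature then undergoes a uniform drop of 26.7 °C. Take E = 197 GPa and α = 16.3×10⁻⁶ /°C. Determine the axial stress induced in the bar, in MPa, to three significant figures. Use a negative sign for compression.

85.7 MPa

Free thermal expansion αLΔT = 16.3e-6 · 8530 · -26.7 = -3.712 mm.
The walls impose strain ε = −(-3.712)/8530 = 4.3521e-04; σ = Eε = 197000 · 4.3521e-04 = 85.74 MPa.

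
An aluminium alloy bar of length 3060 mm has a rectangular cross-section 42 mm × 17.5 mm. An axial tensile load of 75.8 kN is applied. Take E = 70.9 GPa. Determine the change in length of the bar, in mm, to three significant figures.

4.45 mm

A = 735 mm².
δ_mech = NL/(AE) = 75800·3060/(735·70900) = 4.451 mm.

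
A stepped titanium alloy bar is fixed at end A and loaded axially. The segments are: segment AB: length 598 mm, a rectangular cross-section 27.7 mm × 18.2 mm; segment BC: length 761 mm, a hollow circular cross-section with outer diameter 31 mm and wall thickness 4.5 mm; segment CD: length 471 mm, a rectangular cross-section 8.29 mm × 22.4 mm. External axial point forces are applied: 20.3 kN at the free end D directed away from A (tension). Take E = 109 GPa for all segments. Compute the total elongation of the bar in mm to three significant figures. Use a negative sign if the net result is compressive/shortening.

Internal axial forces (sectioning from the free end, tension +): N_CD = 20.3 kN, N_BC = 20.3 kN, N_AB = 20.3 kN.
A_AB = 504.1 mm².
A_BC = 374.6 mm².
A_CD = 185.7 mm².
δ_AB = 20300·598/(504.1·109000) = 0.2209 mm
δ_BC = 20300·761/(374.6·109000) = 0.3783 mm
δ_CD = 20300·471/(185.7·109000) = 0.4724 mm
δ = Σδ_i = 1.072 mm.

1.07 mm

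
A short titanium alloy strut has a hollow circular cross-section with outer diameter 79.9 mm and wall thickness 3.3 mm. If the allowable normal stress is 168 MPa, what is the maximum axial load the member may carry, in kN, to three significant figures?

A = 794.1 mm².
P_max = σ_allow · A = 168 · 794.1 = 133400 N = 133.4 kN.

133 kN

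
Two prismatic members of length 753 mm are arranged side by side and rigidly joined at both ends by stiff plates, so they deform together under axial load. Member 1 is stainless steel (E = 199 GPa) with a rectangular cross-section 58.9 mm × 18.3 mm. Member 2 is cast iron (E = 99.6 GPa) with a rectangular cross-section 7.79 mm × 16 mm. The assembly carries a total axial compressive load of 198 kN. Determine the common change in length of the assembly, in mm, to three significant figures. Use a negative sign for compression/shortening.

-0.657 mm

A_1 = 1078 mm².
A_2 = 124.6 mm².
Equal strain + equilibrium ⇒ each member carries load in proportion to AE: A₁E₁ = 214500000 N, A₂E₂ = 12410000 N, ΣAE = 226900000 N.
δ = PL/ΣAE = -198000·753/226900000 = -0.6571 mm.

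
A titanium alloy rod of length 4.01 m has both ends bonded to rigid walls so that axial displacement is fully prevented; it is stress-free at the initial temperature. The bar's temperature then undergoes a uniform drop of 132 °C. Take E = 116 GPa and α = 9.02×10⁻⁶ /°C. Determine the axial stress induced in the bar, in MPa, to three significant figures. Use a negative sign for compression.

Free thermal expansion αLΔT = 9.02e-6 · 4010 · -132 = -4.774 mm.
The walls impose strain ε = −(-4.774)/4010 = 1.1906e-03; σ = Eε = 116000 · 1.1906e-03 = 138.1 MPa.

138 MPa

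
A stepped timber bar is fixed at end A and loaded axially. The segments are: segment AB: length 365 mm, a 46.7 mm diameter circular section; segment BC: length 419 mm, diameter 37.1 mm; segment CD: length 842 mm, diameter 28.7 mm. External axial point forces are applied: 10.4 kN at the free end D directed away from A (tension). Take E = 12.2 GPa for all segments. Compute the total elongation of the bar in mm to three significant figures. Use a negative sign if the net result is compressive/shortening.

1.62 mm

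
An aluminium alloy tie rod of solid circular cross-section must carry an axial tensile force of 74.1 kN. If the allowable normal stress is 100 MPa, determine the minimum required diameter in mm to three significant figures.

30.7 mm

Required area A ≥ P/σ_allow = 74100/100 = 741 mm².
For a solid circular section, d ≥ √(4A/π) = 30.72 mm.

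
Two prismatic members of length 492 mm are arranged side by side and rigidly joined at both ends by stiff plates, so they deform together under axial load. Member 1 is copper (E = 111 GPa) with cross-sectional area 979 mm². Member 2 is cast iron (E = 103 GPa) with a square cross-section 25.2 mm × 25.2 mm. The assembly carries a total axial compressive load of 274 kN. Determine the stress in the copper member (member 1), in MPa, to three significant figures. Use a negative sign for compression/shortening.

A_2 = 635 mm².
Equal strain + equilibrium ⇒ each member carries load in proportion to AE: A₁E₁ = 108700000 N, A₂E₂ = 65410000 N, ΣAE = 174100000 N.
σ₁ = P·E₁/ΣAE = -274000·111000/174100000 = -174.7 MPa.

-175 MPa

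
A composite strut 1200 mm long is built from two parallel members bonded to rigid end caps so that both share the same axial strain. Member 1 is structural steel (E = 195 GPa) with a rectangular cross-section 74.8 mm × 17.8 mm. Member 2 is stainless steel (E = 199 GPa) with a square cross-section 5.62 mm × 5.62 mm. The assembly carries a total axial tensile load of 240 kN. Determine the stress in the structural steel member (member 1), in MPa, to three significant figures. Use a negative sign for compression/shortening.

176 MPa

A_1 = 1331 mm².
A_2 = 31.58 mm².
Equal strain + equilibrium ⇒ each member carries load in proportion to AE: A₁E₁ = 259600000 N, A₂E₂ = 6285000 N, ΣAE = 265900000 N.
σ₁ = P·E₁/ΣAE = 240000·195000/265900000 = 176 MPa.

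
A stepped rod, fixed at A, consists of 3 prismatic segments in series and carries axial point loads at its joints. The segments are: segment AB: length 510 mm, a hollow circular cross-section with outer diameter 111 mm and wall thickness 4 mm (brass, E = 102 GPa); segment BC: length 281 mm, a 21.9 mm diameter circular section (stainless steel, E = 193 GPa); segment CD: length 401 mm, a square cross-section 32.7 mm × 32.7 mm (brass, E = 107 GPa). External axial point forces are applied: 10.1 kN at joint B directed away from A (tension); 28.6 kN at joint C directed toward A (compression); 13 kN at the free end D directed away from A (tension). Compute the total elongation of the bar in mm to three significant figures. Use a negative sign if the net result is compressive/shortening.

-0.0352 mm

Internal axial forces (sectioning from the free end, tension +): N_CD = 13 kN, N_BC = -15.6 kN, N_AB = -5.5 kN.
A_AB = 1345 mm².
A_BC = 376.7 mm².
A_CD = 1069 mm².
δ_AB = -5500·510/(1345·102000) = -0.02045 mm
δ_BC = -15600·281/(376.7·193000) = -0.0603 mm
δ_CD = 13000·401/(1069·107000) = 0.04556 mm
δ = Σδ_i = -0.03519 mm.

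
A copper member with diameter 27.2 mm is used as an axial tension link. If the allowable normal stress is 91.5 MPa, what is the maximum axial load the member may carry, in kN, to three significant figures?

53.2 kN

A = 581.1 mm².
P_max = σ_allow · A = 91.5 · 581.1 = 53170 N = 53.17 kN.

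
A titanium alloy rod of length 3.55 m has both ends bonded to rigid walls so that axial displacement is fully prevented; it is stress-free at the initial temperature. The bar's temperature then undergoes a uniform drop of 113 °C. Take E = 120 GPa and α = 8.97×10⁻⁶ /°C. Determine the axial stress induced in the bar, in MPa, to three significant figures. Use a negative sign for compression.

122 MPa

Free thermal expansion αLΔT = 8.97e-6 · 3550 · -113 = -3.598 mm.
The walls impose strain ε = −(-3.598)/3550 = 1.0136e-03; σ = Eε = 120000 · 1.0136e-03 = 121.6 MPa.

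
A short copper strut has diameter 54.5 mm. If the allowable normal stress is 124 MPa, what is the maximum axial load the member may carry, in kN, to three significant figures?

A = 2333 mm².
P_max = σ_allow · A = 124 · 2333 = 289300 N = 289.3 kN.

289 kN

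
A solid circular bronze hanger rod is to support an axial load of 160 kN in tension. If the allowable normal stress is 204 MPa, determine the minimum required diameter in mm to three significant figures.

31.6 mm

Required area A ≥ P/σ_allow = 160000/204 = 784.3 mm².
For a solid circular section, d ≥ √(4A/π) = 31.6 mm.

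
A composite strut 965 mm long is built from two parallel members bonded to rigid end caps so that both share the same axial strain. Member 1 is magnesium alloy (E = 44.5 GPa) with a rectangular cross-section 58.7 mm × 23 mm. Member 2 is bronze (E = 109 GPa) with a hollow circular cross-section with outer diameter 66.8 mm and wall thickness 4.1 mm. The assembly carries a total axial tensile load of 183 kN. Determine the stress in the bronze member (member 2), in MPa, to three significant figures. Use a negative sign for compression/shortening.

135 MPa

A_1 = 1350 mm².
A_2 = 807.6 mm².
Equal strain + equilibrium ⇒ each member carries load in proportion to AE: A₁E₁ = 60080000 N, A₂E₂ = 88030000 N, ΣAE = 148100000 N.
σ₂ = P·E₂/ΣAE = 183000·109000/148100000 = 134.7 MPa.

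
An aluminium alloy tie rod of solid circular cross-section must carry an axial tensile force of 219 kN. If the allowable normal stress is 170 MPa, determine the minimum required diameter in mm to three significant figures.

Required area A ≥ P/σ_allow = 219000/170 = 1288 mm².
For a solid circular section, d ≥ √(4A/π) = 40.5 mm.

40.5 mm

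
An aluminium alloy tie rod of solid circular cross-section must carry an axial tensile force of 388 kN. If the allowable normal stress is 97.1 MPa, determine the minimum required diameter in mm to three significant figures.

Required area A ≥ P/σ_allow = 388000/97.1 = 3996 mm².
For a solid circular section, d ≥ √(4A/π) = 71.33 mm.

71.3 mm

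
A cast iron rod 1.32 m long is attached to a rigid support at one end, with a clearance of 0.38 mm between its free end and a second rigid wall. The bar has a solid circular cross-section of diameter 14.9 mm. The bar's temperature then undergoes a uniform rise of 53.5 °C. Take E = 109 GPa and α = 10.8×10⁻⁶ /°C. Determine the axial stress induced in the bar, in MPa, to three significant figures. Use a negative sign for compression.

Free thermal expansion αLΔT = 10.8e-6 · 1320 · 53.5 = 0.7627 mm.
The walls engage after the gap closes; constrained expansion = 0.7627 − 0.38 = 0.3827 mm.
The walls impose strain ε = −(0.3827)/1320 = -2.8992e-04; σ = Eε = 109000 · -2.8992e-04 = -31.6 MPa.

-31.6 MPa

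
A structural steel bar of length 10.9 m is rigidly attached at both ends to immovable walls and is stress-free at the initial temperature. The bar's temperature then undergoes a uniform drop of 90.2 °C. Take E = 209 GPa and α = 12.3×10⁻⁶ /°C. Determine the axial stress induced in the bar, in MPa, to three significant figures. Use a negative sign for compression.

232 MPa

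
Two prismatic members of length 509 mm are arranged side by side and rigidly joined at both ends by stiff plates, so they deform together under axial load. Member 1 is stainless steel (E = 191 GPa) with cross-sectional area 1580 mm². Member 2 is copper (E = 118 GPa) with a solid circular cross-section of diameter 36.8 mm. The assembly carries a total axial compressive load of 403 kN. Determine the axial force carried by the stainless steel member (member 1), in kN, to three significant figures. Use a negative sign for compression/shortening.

-285 kN

A_2 = 1064 mm².
Equal strain + equilibrium ⇒ each member carries load in proportion to AE: A₁E₁ = 301800000 N, A₂E₂ = 125500000 N, ΣAE = 427300000 N.
F₁ = P·A₁E₁/ΣAE = -403000·301800000/427300000 = -284600 N.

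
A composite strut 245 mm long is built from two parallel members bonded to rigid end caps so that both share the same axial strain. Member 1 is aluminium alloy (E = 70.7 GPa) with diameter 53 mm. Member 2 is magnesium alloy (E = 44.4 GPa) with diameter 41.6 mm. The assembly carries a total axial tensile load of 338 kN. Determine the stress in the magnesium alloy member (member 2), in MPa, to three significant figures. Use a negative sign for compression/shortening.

69.4 MPa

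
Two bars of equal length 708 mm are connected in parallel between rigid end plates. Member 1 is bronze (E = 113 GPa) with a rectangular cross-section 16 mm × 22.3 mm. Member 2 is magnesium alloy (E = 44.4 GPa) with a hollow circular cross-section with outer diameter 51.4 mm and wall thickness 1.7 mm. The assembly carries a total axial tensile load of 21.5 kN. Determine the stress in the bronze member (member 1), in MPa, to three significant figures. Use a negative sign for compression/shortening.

A_1 = 356.8 mm².
A_2 = 265.4 mm².
Equal strain + equilibrium ⇒ each member carries load in proportion to AE: A₁E₁ = 40320000 N, A₂E₂ = 11790000 N, ΣAE = 52100000 N.
σ₁ = P·E₁/ΣAE = 21500·113000/52100000 = 46.63 MPa.

46.6 MPa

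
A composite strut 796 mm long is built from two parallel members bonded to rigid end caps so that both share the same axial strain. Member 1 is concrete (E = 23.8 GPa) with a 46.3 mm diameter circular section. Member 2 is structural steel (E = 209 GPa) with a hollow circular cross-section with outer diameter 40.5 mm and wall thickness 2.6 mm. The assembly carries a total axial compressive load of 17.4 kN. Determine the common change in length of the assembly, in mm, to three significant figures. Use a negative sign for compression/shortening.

-0.132 mm

A_1 = 1684 mm².
A_2 = 309.6 mm².
Equal strain + equilibrium ⇒ each member carries load in proportion to AE: A₁E₁ = 40070000 N, A₂E₂ = 64700000 N, ΣAE = 104800000 N.
δ = PL/ΣAE = -17400·796/104800000 = -0.1322 mm.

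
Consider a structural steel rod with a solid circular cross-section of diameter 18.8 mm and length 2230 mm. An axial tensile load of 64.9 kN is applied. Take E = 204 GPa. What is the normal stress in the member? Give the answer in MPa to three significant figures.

234 MPa

A = 277.6 mm².
σ = N/A = 64900/277.6 = 233.8 MPa.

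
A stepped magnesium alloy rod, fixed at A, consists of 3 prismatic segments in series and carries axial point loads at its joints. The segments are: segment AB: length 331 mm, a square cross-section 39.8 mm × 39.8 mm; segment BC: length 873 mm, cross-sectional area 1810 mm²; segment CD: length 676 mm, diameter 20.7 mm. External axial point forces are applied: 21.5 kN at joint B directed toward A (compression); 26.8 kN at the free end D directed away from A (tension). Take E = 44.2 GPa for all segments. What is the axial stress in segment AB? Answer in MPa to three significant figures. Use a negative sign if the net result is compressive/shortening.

3.35 MPa

Internal axial forces (sectioning from the free end, tension +): N_CD = 26.8 kN, N_BC = 26.8 kN, N_AB = 5.3 kN.
A_AB = 1584 mm².
σ_AB = N_AB/A_AB = 5300/1584 = 3.346 MPa.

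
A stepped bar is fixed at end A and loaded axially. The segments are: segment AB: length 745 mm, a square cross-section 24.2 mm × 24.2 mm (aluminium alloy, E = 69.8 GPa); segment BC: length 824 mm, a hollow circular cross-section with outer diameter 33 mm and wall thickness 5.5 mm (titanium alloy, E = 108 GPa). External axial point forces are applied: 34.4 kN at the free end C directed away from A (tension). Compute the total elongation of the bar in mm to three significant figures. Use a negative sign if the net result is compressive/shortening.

Internal axial forces (sectioning from the free end, tension +): N_BC = 34.4 kN, N_AB = 34.4 kN.
A_AB = 585.6 mm².
A_BC = 475.2 mm².
δ_AB = 34400·745/(585.6·69800) = 0.6269 mm
δ_BC = 34400·824/(475.2·108000) = 0.5524 mm
δ = Σδ_i = 1.179 mm.

1.18 mm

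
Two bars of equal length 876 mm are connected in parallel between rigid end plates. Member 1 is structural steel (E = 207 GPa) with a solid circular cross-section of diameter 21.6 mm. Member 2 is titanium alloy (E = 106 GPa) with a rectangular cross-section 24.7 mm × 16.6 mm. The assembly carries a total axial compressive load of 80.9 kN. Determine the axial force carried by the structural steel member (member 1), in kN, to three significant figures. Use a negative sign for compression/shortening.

A_1 = 366.4 mm².
A_2 = 410 mm².
Equal strain + equilibrium ⇒ each member carries load in proportion to AE: A₁E₁ = 75850000 N, A₂E₂ = 43460000 N, ΣAE = 119300000 N.
F₁ = P·A₁E₁/ΣAE = -80900·75850000/119300000 = -51430 N.

-51.4 kN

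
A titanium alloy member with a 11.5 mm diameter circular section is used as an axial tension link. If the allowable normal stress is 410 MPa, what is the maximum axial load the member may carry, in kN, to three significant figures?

A = 103.9 mm².
P_max = σ_allow · A = 410 · 103.9 = 42590 N = 42.59 kN.

42.6 kN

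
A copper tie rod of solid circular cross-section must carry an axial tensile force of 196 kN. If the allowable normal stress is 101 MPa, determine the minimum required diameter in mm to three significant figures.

49.7 mm

Required area A ≥ P/σ_allow = 196000/101 = 1941 mm².
For a solid circular section, d ≥ √(4A/π) = 49.71 mm.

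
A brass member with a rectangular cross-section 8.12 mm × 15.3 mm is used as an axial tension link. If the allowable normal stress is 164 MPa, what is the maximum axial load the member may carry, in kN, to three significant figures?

A = 124.2 mm².
P_max = σ_allow · A = 164 · 124.2 = 20370 N = 20.37 kN.

20.4 kN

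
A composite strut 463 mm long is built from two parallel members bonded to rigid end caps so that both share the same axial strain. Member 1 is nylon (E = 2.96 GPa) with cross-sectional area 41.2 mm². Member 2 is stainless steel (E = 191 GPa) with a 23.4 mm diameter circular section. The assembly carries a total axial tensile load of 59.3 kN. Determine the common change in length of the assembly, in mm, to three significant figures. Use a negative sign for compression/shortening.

0.334 mm

A_2 = 430.1 mm².
Equal strain + equilibrium ⇒ each member carries load in proportion to AE: A₁E₁ = 122000 N, A₂E₂ = 82140000 N, ΣAE = 82260000 N.
δ = PL/ΣAE = 59300·463/82260000 = 0.3338 mm.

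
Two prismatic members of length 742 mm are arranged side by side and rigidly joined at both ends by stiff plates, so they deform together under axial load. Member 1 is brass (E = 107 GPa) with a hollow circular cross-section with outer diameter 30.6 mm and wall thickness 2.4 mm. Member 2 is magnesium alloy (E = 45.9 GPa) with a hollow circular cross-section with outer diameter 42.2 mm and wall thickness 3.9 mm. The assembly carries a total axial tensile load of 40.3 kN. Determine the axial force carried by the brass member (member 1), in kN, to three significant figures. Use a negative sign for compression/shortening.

20.7 kN

A_1 = 212.6 mm².
A_2 = 469.3 mm².
Equal strain + equilibrium ⇒ each member carries load in proportion to AE: A₁E₁ = 22750000 N, A₂E₂ = 21540000 N, ΣAE = 44290000 N.
F₁ = P·A₁E₁/ΣAE = 40300·22750000/44290000 = 20700 N.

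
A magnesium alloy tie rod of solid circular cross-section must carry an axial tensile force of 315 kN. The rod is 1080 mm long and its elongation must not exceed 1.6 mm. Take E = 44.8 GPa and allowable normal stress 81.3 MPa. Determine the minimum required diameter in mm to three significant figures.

77.7 mm

Required area A ≥ P/σ_allow = 315000/81.3 = 3875 mm².
For a solid circular section, d ≥ √(4A/π) = 70.24 mm.
Elongation limit: A ≥ PL/(Eδ_allow) = 315000·1080/(44800·1.6) = 4746 mm² ⇒ d ≥ 77.74 mm.
The elongation limit governs.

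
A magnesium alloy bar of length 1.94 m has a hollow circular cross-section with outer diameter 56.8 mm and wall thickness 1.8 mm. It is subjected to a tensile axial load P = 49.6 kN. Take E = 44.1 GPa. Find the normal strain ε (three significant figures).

0.00362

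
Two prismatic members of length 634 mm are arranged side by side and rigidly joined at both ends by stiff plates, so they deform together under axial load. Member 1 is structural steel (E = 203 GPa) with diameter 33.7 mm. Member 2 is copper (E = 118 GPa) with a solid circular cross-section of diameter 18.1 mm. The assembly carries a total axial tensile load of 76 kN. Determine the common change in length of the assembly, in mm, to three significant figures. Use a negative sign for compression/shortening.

0.228 mm

A_1 = 892 mm².
A_2 = 257.3 mm².
Equal strain + equilibrium ⇒ each member carries load in proportion to AE: A₁E₁ = 181100000 N, A₂E₂ = 30360000 N, ΣAE = 211400000 N.
δ = PL/ΣAE = 76000·634/211400000 = 0.2279 mm.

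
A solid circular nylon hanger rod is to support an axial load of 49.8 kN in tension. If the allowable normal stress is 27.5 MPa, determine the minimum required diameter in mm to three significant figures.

48.0 mm

Required area A ≥ P/σ_allow = 49800/27.5 = 1811 mm².
For a solid circular section, d ≥ √(4A/π) = 48.02 mm.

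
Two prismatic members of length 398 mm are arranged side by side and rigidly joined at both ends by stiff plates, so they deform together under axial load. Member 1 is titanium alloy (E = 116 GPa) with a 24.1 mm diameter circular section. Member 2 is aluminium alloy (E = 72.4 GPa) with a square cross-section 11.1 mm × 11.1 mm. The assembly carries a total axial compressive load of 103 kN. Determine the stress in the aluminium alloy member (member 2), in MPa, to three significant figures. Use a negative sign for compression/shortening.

-121 MPa

A_1 = 456.2 mm².
A_2 = 123.2 mm².
Equal strain + equilibrium ⇒ each member carries load in proportion to AE: A₁E₁ = 52920000 N, A₂E₂ = 8920000 N, ΣAE = 61840000 N.
σ₂ = P·E₂/ΣAE = -103000·72400/61840000 = -120.6 MPa.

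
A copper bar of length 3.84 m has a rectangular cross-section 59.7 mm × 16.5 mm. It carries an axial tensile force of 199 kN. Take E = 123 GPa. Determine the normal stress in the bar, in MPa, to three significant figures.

202 MPa

A = 985.1 mm².
σ = N/A = 199000/985.1 = 202 MPa.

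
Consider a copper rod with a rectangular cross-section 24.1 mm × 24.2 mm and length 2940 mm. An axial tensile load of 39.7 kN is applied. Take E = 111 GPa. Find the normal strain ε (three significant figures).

6.13e-04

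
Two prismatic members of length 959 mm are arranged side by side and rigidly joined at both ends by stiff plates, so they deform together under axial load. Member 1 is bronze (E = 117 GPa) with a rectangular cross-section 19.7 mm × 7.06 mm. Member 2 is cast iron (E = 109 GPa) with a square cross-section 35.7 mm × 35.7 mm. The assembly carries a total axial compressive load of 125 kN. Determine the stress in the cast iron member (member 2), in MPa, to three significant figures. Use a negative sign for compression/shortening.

-87.8 MPa

A_1 = 139.1 mm².
A_2 = 1274 mm².
Equal strain + equilibrium ⇒ each member carries load in proportion to AE: A₁E₁ = 16270000 N, A₂E₂ = 138900000 N, ΣAE = 155200000 N.
σ₂ = P·E₂/ΣAE = -125000·109000/155200000 = -87.79 MPa.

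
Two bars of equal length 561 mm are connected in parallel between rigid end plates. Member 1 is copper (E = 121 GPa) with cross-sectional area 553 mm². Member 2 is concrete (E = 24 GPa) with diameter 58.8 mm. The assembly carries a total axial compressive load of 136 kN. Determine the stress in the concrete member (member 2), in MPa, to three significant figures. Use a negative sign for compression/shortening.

A_2 = 2715 mm².
Equal strain + equilibrium ⇒ each member carries load in proportion to AE: A₁E₁ = 66910000 N, A₂E₂ = 65170000 N, ΣAE = 132100000 N.
σ₂ = P·E₂/ΣAE = -136000·24000/132100000 = -24.71 MPa.

-24.7 MPa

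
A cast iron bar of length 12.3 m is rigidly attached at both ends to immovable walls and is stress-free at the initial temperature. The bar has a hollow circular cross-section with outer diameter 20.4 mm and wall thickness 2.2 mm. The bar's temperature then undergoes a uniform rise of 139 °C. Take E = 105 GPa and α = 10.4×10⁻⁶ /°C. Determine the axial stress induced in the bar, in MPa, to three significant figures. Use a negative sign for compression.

-152 MPa

Free thermal expansion αLΔT = 10.4e-6 · 12300 · 139 = 17.78 mm.
The walls impose strain ε = −(17.78)/12300 = -1.4456e-03; σ = Eε = 105000 · -1.4456e-03 = -151.8 MPa.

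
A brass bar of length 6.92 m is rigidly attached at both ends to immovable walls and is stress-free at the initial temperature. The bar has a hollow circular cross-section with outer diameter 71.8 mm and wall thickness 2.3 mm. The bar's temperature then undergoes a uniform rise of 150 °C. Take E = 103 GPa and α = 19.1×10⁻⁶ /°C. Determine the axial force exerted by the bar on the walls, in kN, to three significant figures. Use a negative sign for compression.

-148 kN

Free thermal expansion αLΔT = 19.1e-6 · 6920 · 150 = 19.83 mm.
The walls impose strain ε = −(19.83)/6920 = -2.8650e-03; σ = Eε = 103000 · -2.8650e-03 = -295.1 MPa.
Wall reaction R = σ·A = -295.1·502.2 = -148200 N = -148.2 kN.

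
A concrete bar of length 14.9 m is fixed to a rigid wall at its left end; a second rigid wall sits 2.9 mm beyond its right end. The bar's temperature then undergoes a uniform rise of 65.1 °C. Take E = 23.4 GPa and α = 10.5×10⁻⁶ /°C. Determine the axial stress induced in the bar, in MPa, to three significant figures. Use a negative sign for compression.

-11.4 MPa

Free thermal expansion αLΔT = 10.5e-6 · 14900 · 65.1 = 10.18 mm.
The walls engage after the gap closes; constrained expansion = 10.18 − 2.9 = 7.285 mm.
The walls impose strain ε = −(7.285)/14900 = -4.8892e-04; σ = Eε = 23400 · -4.8892e-04 = -11.44 MPa.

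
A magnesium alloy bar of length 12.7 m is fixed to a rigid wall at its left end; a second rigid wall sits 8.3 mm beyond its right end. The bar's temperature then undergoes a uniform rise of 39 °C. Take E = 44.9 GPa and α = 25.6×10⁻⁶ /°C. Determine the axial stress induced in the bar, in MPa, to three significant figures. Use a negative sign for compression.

Free thermal expansion αLΔT = 25.6e-6 · 12700 · 39 = 12.68 mm.
The walls engage after the gap closes; constrained expansion = 12.68 − 8.3 = 4.38 mm.
The walls impose strain ε = −(4.38)/12700 = -3.4486e-04; σ = Eε = 44900 · -3.4486e-04 = -15.48 MPa.

-15.5 MPa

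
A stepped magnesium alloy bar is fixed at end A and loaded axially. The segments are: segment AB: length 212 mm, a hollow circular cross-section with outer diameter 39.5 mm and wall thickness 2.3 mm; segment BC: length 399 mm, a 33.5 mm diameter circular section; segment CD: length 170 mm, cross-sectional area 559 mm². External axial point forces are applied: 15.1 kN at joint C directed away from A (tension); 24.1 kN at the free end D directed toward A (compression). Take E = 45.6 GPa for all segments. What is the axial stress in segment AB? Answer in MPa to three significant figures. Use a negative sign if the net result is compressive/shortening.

Internal axial forces (sectioning from the free end, tension +): N_CD = -24.1 kN, N_BC = -9 kN, N_AB = -9 kN.
A_AB = 268.8 mm².
σ_AB = N_AB/A_AB = -9000/268.8 = -33.48 MPa.

-33.5 MPa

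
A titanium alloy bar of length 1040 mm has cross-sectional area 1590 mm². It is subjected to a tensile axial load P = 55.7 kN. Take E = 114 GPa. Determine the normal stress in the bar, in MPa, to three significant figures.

σ = N/A = 55700/1590 = 35.03 MPa.

35.0 MPa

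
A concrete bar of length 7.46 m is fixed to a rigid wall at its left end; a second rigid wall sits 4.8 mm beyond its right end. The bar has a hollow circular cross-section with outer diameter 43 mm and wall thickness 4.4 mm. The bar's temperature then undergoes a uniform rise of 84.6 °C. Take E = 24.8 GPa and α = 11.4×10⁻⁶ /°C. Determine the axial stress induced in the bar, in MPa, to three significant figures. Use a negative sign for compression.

Free thermal expansion αLΔT = 11.4e-6 · 7460 · 84.6 = 7.195 mm.
The walls engage after the gap closes; constrained expansion = 7.195 − 4.8 = 2.395 mm.
The walls impose strain ε = −(2.395)/7460 = -3.2101e-04; σ = Eε = 24800 · -3.2101e-04 = -7.961 MPa.

-7.96 MPa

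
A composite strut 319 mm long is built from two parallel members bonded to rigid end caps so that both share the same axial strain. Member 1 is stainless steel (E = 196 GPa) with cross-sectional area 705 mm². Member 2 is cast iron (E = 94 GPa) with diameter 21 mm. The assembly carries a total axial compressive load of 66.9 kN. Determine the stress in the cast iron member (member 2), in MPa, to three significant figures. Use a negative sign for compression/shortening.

-36.8 MPa

A_2 = 346.4 mm².
Equal strain + equilibrium ⇒ each member carries load in proportion to AE: A₁E₁ = 138200000 N, A₂E₂ = 32560000 N, ΣAE = 170700000 N.
σ₂ = P·E₂/ΣAE = -66900·94000/170700000 = -36.83 MPa.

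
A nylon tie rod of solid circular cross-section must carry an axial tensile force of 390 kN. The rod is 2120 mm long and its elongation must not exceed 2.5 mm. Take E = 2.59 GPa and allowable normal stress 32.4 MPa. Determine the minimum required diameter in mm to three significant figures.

Required area A ≥ P/σ_allow = 390000/32.4 = 12040 mm².
For a solid circular section, d ≥ √(4A/π) = 123.8 mm.
Elongation limit: A ≥ PL/(Eδ_allow) = 390000·2120/(2590·2.5) = 127700 mm² ⇒ d ≥ 403.2 mm.
The elongation limit governs.

403 mm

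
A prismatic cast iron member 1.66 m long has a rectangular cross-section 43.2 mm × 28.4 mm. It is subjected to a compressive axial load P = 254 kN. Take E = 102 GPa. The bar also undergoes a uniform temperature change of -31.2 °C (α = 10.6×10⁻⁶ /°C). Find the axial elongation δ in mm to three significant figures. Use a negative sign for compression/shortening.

-3.92 mm

A = 1227 mm².
δ_mech = NL/(AE) = -254000·1660/(1227·102000) = -3.369 mm.
δ_thermal = αLΔT = 10.6e-6·1660·-31.2 = -0.549 mm.
δ = δ_mech + δ_thermal = -3.918 mm.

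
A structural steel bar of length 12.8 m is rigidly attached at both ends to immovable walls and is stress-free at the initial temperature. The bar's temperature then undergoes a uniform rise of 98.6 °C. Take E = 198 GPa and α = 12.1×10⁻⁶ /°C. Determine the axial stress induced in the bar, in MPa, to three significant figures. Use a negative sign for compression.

-236 MPa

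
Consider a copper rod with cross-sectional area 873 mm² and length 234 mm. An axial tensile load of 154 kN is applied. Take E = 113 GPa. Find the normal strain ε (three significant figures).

0.00156

σ = N/A = 176.4 MPa; ε = σ/E = 176.4/113000 = 1.561e-03.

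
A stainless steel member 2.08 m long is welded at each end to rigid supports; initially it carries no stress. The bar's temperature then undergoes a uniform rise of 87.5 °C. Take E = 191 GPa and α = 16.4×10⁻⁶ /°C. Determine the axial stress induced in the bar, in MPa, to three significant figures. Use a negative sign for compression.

Free thermal expansion αLΔT = 16.4e-6 · 2080 · 87.5 = 2.985 mm.
The walls impose strain ε = −(2.985)/2080 = -1.4350e-03; σ = Eε = 191000 · -1.4350e-03 = -274.1 MPa.

-274 MPa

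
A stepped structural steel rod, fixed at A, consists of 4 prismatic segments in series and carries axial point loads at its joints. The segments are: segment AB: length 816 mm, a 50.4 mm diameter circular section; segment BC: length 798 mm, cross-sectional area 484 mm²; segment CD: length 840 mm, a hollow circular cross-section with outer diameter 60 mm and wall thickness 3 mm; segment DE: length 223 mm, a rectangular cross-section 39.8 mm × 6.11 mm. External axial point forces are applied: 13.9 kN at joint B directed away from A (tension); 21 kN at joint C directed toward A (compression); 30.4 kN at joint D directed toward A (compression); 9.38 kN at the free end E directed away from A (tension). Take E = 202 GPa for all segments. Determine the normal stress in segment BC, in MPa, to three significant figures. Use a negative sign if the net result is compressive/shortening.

Internal axial forces (sectioning from the free end, tension +): N_DE = 9.38 kN, N_CD = -21.02 kN, N_BC = -42.02 kN, N_AB = -28.12 kN.
σ_BC = N_BC/A_BC = -42020/484 = -86.82 MPa.

-86.8 MPa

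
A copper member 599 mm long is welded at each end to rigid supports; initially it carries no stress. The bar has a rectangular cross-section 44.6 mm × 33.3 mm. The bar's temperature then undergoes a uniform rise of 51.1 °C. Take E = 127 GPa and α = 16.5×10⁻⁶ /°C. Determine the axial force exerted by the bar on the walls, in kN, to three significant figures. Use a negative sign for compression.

Free thermal expansion αLΔT = 16.5e-6 · 599 · 51.1 = 0.505 mm.
The walls impose strain ε = −(0.505)/599 = -8.4315e-04; σ = Eε = 127000 · -8.4315e-04 = -107.1 MPa.
Wall reaction R = σ·A = -107.1·1485 = -159000 N = -159 kN.

-159 kN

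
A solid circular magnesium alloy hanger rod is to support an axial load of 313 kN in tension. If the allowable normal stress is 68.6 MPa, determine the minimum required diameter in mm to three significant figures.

76.2 mm

Required area A ≥ P/σ_allow = 313000/68.6 = 4563 mm².
For a solid circular section, d ≥ √(4A/π) = 76.22 mm.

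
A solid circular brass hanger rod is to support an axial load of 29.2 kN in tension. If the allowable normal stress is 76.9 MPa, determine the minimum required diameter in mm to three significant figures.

Required area A ≥ P/σ_allow = 29200/76.9 = 379.7 mm².
For a solid circular section, d ≥ √(4A/π) = 21.99 mm.

22.0 mm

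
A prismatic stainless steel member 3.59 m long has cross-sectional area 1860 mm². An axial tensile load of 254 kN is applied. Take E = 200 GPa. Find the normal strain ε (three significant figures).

6.83e-04

σ = N/A = 136.6 MPa; ε = σ/E = 136.6/200000 = 6.828e-04.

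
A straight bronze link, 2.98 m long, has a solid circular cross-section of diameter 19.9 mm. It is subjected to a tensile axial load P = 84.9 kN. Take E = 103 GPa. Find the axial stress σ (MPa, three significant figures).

273 MPa

A = 311 mm².
σ = N/A = 84900/311 = 273 MPa.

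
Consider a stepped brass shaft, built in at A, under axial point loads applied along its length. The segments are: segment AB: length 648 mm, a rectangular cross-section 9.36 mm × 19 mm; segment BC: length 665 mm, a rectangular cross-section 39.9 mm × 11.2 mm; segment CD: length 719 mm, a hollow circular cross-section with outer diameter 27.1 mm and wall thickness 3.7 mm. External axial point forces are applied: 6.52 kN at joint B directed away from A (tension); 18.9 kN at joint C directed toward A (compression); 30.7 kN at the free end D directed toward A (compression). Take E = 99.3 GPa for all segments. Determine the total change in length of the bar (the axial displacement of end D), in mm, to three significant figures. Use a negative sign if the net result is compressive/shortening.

Internal axial forces (sectioning from the free end, tension +): N_CD = -30.7 kN, N_BC = -49.6 kN, N_AB = -43.08 kN.
A_AB = 177.8 mm².
A_BC = 446.9 mm².
A_CD = 272 mm².
δ_AB = -43080·648/(177.8·99300) = -1.581 mm
δ_BC = -49600·665/(446.9·99300) = -0.7433 mm
δ_CD = -30700·719/(272·99300) = -0.8172 mm
δ = Σδ_i = -3.141 mm.

-3.14 mm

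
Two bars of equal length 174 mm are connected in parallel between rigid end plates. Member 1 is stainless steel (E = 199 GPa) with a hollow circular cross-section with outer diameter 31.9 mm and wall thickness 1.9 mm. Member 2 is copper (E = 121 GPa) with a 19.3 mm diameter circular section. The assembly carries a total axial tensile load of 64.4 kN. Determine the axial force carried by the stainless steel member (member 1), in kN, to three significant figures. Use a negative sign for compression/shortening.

A_1 = 179.1 mm².
A_2 = 292.6 mm².
Equal strain + equilibrium ⇒ each member carries load in proportion to AE: A₁E₁ = 35640000 N, A₂E₂ = 35400000 N, ΣAE = 71030000 N.
F₁ = P·A₁E₁/ΣAE = 64400·35640000/71030000 = 32310 N.

32.3 kN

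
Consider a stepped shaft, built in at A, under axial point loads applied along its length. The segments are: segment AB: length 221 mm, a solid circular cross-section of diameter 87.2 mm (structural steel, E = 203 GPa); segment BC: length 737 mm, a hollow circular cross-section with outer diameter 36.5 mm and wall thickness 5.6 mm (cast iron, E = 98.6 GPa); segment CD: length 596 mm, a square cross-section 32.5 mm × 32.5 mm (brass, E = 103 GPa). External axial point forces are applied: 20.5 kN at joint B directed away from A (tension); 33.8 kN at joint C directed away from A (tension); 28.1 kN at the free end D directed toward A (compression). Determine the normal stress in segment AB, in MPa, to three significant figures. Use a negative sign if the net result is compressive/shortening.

4.39 MPa

Internal axial forces (sectioning from the free end, tension +): N_CD = -28.1 kN, N_BC = 5.7 kN, N_AB = 26.2 kN.
A_AB = 5972 mm².
σ_AB = N_AB/A_AB = 26200/5972 = 4.387 MPa.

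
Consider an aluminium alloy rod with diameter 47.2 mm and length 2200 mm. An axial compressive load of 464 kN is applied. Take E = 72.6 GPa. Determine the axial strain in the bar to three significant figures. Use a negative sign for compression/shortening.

-0.00365

A = 1750 mm².
σ = N/A = -265.2 MPa; ε = σ/E = -265.2/72600 = -3.653e-03.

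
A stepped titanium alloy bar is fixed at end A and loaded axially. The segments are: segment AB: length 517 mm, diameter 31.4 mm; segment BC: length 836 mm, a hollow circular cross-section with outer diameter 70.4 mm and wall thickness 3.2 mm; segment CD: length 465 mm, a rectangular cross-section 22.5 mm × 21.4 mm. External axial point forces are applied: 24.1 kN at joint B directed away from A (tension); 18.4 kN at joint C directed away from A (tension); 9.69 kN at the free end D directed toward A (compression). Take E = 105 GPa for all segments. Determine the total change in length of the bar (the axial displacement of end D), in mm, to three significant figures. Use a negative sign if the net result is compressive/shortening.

0.222 mm

Internal axial forces (sectioning from the free end, tension +): N_CD = -9.69 kN, N_BC = 8.71 kN, N_AB = 32.81 kN.
A_AB = 774.4 mm².
A_BC = 675.6 mm².
A_CD = 481.5 mm².
δ_AB = 32810·517/(774.4·105000) = 0.2086 mm
δ_BC = 8710·836/(675.6·105000) = 0.1027 mm
δ_CD = -9690·465/(481.5·105000) = -0.08912 mm
δ = Σδ_i = 0.2221 mm.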